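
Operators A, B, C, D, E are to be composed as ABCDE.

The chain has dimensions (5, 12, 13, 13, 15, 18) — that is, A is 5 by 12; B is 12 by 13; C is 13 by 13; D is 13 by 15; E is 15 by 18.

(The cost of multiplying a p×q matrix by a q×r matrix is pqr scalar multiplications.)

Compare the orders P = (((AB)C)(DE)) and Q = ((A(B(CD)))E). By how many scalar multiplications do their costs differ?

820

Order P = (((AB)C)(DE)): (AB): 5×12 by 12×13 → 5×13, cost 5·12·13 = 780; ((AB)C): 5×13 by 13×13 → 5×13, cost 5·13·13 = 845; cumulative 1625; (DE): 13×15 by 15×18 → 13×18, cost 13·15·18 = 3510; (((AB)C)(DE)): 5×13 by 13×18 → 5×18, cost 5·13·18 = 1170; cumulative 6305. Total 6305.
Order Q = ((A(B(CD)))E): (CD): 13×13 by 13×15 → 13×15, cost 13·13·15 = 2535; (B(CD)): 12×13 by 13×15 → 12×15, cost 12·13·15 = 2340; cumulative 4875; (A(B(CD))): 5×12 by 12×15 → 5×15, cost 5·12·15 = 900; cumulative 5775; ((A(B(CD)))E): 5×15 by 15×18 → 5×18, cost 5·15·18 = 1350; cumulative 7125. Total 7125.
Difference: |6305 − 7125| = 820.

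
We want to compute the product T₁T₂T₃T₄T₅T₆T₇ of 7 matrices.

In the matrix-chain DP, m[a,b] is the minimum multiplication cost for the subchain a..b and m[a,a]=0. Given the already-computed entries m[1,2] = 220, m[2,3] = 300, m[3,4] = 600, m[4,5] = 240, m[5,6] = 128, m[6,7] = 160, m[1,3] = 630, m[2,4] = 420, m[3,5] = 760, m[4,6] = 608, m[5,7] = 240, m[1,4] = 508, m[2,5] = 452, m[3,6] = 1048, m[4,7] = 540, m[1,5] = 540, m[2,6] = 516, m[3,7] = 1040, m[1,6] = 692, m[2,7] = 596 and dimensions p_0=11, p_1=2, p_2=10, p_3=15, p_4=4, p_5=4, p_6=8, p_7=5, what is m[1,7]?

m[1,7] = min over k∈[1,6] of m[1,k]+m[k+1,7]+p_{0}·p_k·p_{7}.
k=1: 0 + 596 + 11·2·5 = 706; k=2: 220 + 1040 + 11·10·5 = 1810; k=3: 630 + 540 + 11·15·5 = 1995; k=4: 508 + 240 + 11·4·5 = 968; k=5: 540 + 160 + 11·4·5 = 920; k=6: 692 + 0 + 11·8·5 = 1132.
Minimum: 706 at k=1.

706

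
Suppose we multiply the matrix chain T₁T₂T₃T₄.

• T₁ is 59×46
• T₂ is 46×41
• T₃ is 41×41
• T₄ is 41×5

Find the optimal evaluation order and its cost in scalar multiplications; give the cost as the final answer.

Adjacent pairs: T₁T₂ = 59·46·41 = 111274; T₂T₃ = 46·41·41 = 77326; T₃T₄ = 41·41·5 = 8405.
Length 3: T₁..T₃: k=1: 0+77326+59·46·41=188600; k=2: 111274+0+59·41·41=210453 → min 188600 | T₂..T₄: k=2: 0+8405+46·41·5=17835; k=3: 77326+0+46·41·5=86756 → min 17835.
Length 4: T₁..T₄: k=1: 0+17835+59·46·5=31405; k=2: 111274+8405+59·41·5=131774; k=3: 188600+0+59·41·5=200695 → min 31405.
Optimal parenthesization: (T₁(T₂(T₃T₄))) with cost 31405.

31405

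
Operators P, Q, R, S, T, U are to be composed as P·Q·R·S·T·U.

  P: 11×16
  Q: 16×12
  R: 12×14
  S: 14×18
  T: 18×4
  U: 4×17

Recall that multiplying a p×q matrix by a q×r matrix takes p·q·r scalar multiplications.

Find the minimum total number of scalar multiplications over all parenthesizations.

Adjacent pairs: PQ = 11·16·12 = 2112; QR = 16·12·14 = 2688; RS = 12·14·18 = 3024; ST = 14·18·4 = 1008; TU = 18·4·17 = 1224.
Length 3: P..R: k=1: 0+2688+11·16·14=5152; k=2: 2112+0+11·12·14=3960 → min 3960 | Q..S: k=2: 0+3024+16·12·18=6480; k=3: 2688+0+16·14·18=6720 → min 6480 | R..T: k=3: 0+1008+12·14·4=1680; k=4: 3024+0+12·18·4=3888 → min 1680 | S..U: k=4: 0+1224+14·18·17=5508; k=5: 1008+0+14·4·17=1960 → min 1960.
Length 4: P..S: k=1: 0+6480+11·16·18=9648; k=2: 2112+3024+11·12·18=7512; k=3: 3960+0+11·14·18=6732 → min 6732 | Q..T: k=2: 0+1680+16·12·4=2448; k=3: 2688+1008+16·14·4=4592; k=4: 6480+0+16·18·4=7632 → min 2448 | R..U: k=3: 0+1960+12·14·17=4816; k=4: 3024+1224+12·18·17=7920; k=5: 1680+0+12·4·17=2496 → min 2496.
Length 5: P..T: k=1: 0+2448+11·16·4=3152; k=2: 2112+1680+11·12·4=4320; k=3: 3960+1008+11·14·4=5584; k=4: 6732+0+11·18·4=7524 → min 3152 | Q..U: k=2: 0+2496+16·12·17=5760; k=3: 2688+1960+16·14·17=8456; k=4: 6480+1224+16·18·17=12600; k=5: 2448+0+16·4·17=3536 → min 3536.
Length 6: P..U: k=1: 0+3536+11·16·17=6528; k=2: 2112+2496+11·12·17=6852; k=3: 3960+1960+11·14·17=8538; k=4: 6732+1224+11·18·17=11322; k=5: 3152+0+11·4·17=3900 → min 3900.
Optimal order: ((P·(Q·(R·(S·T))))·U) with cost 3900.

3900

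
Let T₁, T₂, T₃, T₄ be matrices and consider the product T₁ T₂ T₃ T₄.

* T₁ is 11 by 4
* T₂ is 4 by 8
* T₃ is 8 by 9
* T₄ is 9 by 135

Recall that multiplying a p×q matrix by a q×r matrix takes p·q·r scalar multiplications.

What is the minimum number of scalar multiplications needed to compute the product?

11088

Adjacent pairs: T₁T₂ = 11·4·8 = 352; T₂T₃ = 4·8·9 = 288; T₃T₄ = 8·9·135 = 9720.
Length 3: T₁..T₃: k=1: 0+288+11·4·9=684; k=2: 352+0+11·8·9=1144 → min 684 | T₂..T₄: k=2: 0+9720+4·8·135=14040; k=3: 288+0+4·9·135=5148 → min 5148.
Length 4: T₁..T₄: k=1: 0+5148+11·4·135=11088; k=2: 352+9720+11·8·135=21952; k=3: 684+0+11·9·135=14049 → min 11088.
Optimal order: (T₁ ((T₂ T₃) T₄)) with cost 11088.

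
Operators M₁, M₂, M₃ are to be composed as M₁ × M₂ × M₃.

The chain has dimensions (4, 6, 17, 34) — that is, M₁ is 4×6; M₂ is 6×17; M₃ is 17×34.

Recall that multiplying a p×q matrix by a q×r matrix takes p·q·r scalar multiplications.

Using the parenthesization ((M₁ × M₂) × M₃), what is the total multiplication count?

2720

(M₁ × M₂): 4×6 by 6×17 → 4×17, cost 4·6·17 = 408
((M₁ × M₂) × M₃): 4×17 by 17×34 → 4×34, cost 4·17·34 = 2312; cumulative 2720
Total: 2720 scalar multiplications.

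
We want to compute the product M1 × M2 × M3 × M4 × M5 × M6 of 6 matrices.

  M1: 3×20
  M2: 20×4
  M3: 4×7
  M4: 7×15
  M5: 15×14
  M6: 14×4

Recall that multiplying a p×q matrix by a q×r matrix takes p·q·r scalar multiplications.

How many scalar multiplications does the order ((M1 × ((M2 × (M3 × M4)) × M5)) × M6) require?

6828

(M3 × M4): 4×7 by 7×15 → 4×15, cost 4·7·15 = 420
(M2 × (M3 × M4)): 20×4 by 4×15 → 20×15, cost 20·4·15 = 1200; cumulative 1620
((M2 × (M3 × M4)) × M5): 20×15 by 15×14 → 20×14, cost 20·15·14 = 4200; cumulative 5820
(M1 × ((M2 × (M3 × M4)) × M5)): 3×20 by 20×14 → 3×14, cost 3·20·14 = 840; cumulative 6660
((M1 × ((M2 × (M3 × M4)) × M5)) × M6): 3×14 by 14×4 → 3×4, cost 3·14·4 = 168; cumulative 6828
Total: 6828 scalar multiplications.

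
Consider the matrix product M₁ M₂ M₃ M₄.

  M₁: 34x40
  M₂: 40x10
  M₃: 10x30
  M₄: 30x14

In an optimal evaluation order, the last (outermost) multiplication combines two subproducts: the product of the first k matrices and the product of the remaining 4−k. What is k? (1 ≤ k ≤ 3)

2

Adjacent pairs: M₁M₂ = 34·40·10 = 13600; M₂M₃ = 40·10·30 = 12000; M₃M₄ = 10·30·14 = 4200.
Length 3: M₁..M₃: k=1: 0+12000+34·40·30=52800; k=2: 13600+0+34·10·30=23800 → min 23800 | M₂..M₄: k=2: 0+4200+40·10·14=9800; k=3: 12000+0+40·30·14=28800 → min 9800.
Top-level splits: k=1: (M₁..M₁)·(M₂..M₄) → 0+9800+34·40·14 = 28840; k=2: (M₁..M₂)·(M₃..M₄) → 13600+4200+34·10·14 = 22560; k=3: (M₁..M₃)·(M₄..M₄) → 23800+0+34·30·14 = 38080.
Best split is after M₂, i.e. k = 2.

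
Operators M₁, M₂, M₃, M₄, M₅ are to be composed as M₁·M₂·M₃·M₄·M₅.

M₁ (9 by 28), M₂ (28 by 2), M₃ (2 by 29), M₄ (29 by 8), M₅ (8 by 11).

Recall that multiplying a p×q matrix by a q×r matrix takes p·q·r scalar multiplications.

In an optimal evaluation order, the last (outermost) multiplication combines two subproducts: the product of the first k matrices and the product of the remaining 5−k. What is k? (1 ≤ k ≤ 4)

2

Adjacent pairs: M₁M₂ = 9·28·2 = 504; M₂M₃ = 28·2·29 = 1624; M₃M₄ = 2·29·8 = 464; M₄M₅ = 29·8·11 = 2552.
Length 3: M₁..M₃: k=1: 0+1624+9·28·29=8932; k=2: 504+0+9·2·29=1026 → min 1026 | M₂..M₄: k=2: 0+464+28·2·8=912; k=3: 1624+0+28·29·8=8120 → min 912 | M₃..M₅: k=3: 0+2552+2·29·11=3190; k=4: 464+0+2·8·11=640 → min 640.
Length 4: M₁..M₄: k=1: 0+912+9·28·8=2928; k=2: 504+464+9·2·8=1112; k=3: 1026+0+9·29·8=3114 → min 1112 | M₂..M₅: k=2: 0+640+28·2·11=1256; k=3: 1624+2552+28·29·11=13108; k=4: 912+0+28·8·11=3376 → min 1256.
Top-level splits: k=1: (M₁..M₁)·(M₂..M₅) → 0+1256+9·28·11 = 4028; k=2: (M₁..M₂)·(M₃..M₅) → 504+640+9·2·11 = 1342; k=3: (M₁..M₃)·(M₄..M₅) → 1026+2552+9·29·11 = 6449; k=4: (M₁..M₄)·(M₅..M₅) → 1112+0+9·8·11 = 1904.
Best split is after M₂, i.e. k = 2.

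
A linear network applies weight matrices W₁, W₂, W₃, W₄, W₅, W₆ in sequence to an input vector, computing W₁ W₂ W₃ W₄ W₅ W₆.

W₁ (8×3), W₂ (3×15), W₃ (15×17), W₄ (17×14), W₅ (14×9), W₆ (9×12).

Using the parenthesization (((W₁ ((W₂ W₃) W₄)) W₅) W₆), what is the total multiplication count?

3687

(W₂ W₃): 3×15 by 15×17 → 3×17, cost 3·15·17 = 765
((W₂ W₃) W₄): 3×17 by 17×14 → 3×14, cost 3·17·14 = 714; cumulative 1479
(W₁ ((W₂ W₃) W₄)): 8×3 by 3×14 → 8×14, cost 8·3·14 = 336; cumulative 1815
((W₁ ((W₂ W₃) W₄)) W₅): 8×14 by 14×9 → 8×9, cost 8·14·9 = 1008; cumulative 2823
(((W₁ ((W₂ W₃) W₄)) W₅) W₆): 8×9 by 9×12 → 8×12, cost 8·9·12 = 864; cumulative 3687
Total: 3687 scalar multiplications.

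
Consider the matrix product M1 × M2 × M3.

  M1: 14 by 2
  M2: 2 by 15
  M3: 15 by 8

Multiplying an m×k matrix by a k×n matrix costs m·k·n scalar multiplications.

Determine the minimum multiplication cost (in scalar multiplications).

464

Order (M1 × (M2 × M3)): (M2 × M3): 2×15 by 15×8 → 2×8, cost 2·15·8 = 240; (M1 × (M2 × M3)): 14×2 by 2×8 → 14×8, cost 14·2·8 = 224; cumulative 464. Total 464.
Order ((M1 × M2) × M3): (M1 × M2): 14×2 by 2×15 → 14×15, cost 14·2·15 = 420; ((M1 × M2) × M3): 14×15 by 15×8 → 14×8, cost 14·15·8 = 1680; cumulative 2100. Total 2100.
Minimum: 464.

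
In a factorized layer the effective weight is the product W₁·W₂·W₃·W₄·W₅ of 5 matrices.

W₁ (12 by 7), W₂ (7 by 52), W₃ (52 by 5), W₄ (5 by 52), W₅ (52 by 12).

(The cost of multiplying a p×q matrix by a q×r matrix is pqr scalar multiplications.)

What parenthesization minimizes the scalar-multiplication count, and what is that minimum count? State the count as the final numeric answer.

Adjacent pairs: W₁W₂ = 12·7·52 = 4368; W₂W₃ = 7·52·5 = 1820; W₃W₄ = 52·5·52 = 13520; W₄W₅ = 5·52·12 = 3120.
Length 3: W₁..W₃: k=1: 0+1820+12·7·5=2240; k=2: 4368+0+12·52·5=7488 → min 2240 | W₂..W₄: k=2: 0+13520+7·52·52=32448; k=3: 1820+0+7·5·52=3640 → min 3640 | W₃..W₅: k=3: 0+3120+52·5·12=6240; k=4: 13520+0+52·52·12=45968 → min 6240.
Length 4: W₁..W₄: k=1: 0+3640+12·7·52=8008; k=2: 4368+13520+12·52·52=50336; k=3: 2240+0+12·5·52=5360 → min 5360 | W₂..W₅: k=2: 0+6240+7·52·12=10608; k=3: 1820+3120+7·5·12=5360; k=4: 3640+0+7·52·12=8008 → min 5360.
Length 5: W₁..W₅: k=1: 0+5360+12·7·12=6368; k=2: 4368+6240+12·52·12=18096; k=3: 2240+3120+12·5·12=6080; k=4: 5360+0+12·52·12=12848 → min 6080.
Optimal parenthesization: ((W₁·(W₂·W₃))·(W₄·W₅)) with cost 6080.

6080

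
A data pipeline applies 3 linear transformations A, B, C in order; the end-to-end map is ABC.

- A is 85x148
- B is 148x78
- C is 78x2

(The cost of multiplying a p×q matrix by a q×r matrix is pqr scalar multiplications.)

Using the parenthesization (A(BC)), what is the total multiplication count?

48248

(BC): 148×78 by 78×2 → 148×2, cost 148·78·2 = 23088
(A(BC)): 85×148 by 148×2 → 85×2, cost 85·148·2 = 25160; cumulative 48248
Total: 48248 scalar multiplications.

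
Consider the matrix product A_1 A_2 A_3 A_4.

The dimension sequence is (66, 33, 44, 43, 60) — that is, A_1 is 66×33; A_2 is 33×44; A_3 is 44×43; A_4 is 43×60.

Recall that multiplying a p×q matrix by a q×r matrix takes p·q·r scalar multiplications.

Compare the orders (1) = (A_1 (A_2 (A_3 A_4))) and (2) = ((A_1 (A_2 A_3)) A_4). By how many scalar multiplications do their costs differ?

4950

Order (1) = (A_1 (A_2 (A_3 A_4))): (A_3 A_4): 44×43 by 43×60 → 44×60, cost 44·43·60 = 113520; (A_2 (A_3 A_4)): 33×44 by 44×60 → 33×60, cost 33·44·60 = 87120; cumulative 200640; (A_1 (A_2 (A_3 A_4))): 66×33 by 33×60 → 66×60, cost 66·33·60 = 130680; cumulative 331320. Total 331320.
Order (2) = ((A_1 (A_2 A_3)) A_4): (A_2 A_3): 33×44 by 44×43 → 33×43, cost 33·44·43 = 62436; (A_1 (A_2 A_3)): 66×33 by 33×43 → 66×43, cost 66·33·43 = 93654; cumulative 156090; ((A_1 (A_2 A_3)) A_4): 66×43 by 43×60 → 66×60, cost 66·43·60 = 170280; cumulative 326370. Total 326370.
Difference: |331320 − 326370| = 4950.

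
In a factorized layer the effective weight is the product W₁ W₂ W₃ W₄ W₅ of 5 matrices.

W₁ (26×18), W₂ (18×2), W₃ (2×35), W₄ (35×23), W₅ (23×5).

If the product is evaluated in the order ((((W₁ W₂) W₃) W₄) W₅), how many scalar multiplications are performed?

(W₁ W₂): 26×18 by 18×2 → 26×2, cost 26·18·2 = 936
((W₁ W₂) W₃): 26×2 by 2×35 → 26×35, cost 26·2·35 = 1820; cumulative 2756
(((W₁ W₂) W₃) W₄): 26×35 by 35×23 → 26×23, cost 26·35·23 = 20930; cumulative 23686
((((W₁ W₂) W₃) W₄) W₅): 26×23 by 23×5 → 26×5, cost 26·23·5 = 2990; cumulative 26676
Total: 26676 scalar multiplications.

26676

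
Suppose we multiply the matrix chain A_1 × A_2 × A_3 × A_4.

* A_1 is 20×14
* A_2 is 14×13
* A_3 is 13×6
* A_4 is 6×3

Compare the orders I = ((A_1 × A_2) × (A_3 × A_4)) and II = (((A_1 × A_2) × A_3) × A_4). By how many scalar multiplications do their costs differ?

Order I = ((A_1 × A_2) × (A_3 × A_4)): (A_1 × A_2): 20×14 by 14×13 → 20×13, cost 20·14·13 = 3640; (A_3 × A_4): 13×6 by 6×3 → 13×3, cost 13·6·3 = 234; ((A_1 × A_2) × (A_3 × A_4)): 20×13 by 13×3 → 20×3, cost 20·13·3 = 780; cumulative 4654. Total 4654.
Order II = (((A_1 × A_2) × A_3) × A_4): (A_1 × A_2): 20×14 by 14×13 → 20×13, cost 20·14·13 = 3640; ((A_1 × A_2) × A_3): 20×13 by 13×6 → 20×6, cost 20·13·6 = 1560; cumulative 5200; (((A_1 × A_2) × A_3) × A_4): 20×6 by 6×3 → 20×3, cost 20·6·3 = 360; cumulative 5560. Total 5560.
Difference: |4654 − 5560| = 906.

906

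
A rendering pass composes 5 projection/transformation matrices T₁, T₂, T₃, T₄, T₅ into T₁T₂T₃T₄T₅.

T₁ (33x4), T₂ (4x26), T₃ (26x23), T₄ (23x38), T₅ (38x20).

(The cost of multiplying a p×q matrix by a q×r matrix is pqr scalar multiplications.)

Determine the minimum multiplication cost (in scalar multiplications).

11568

Adjacent pairs: T₁T₂ = 33·4·26 = 3432; T₂T₃ = 4·26·23 = 2392; T₃T₄ = 26·23·38 = 22724; T₄T₅ = 23·38·20 = 17480.
Length 3: T₁..T₃: k=1: 0+2392+33·4·23=5428; k=2: 3432+0+33·26·23=23166 → min 5428 | T₂..T₄: k=2: 0+22724+4·26·38=26676; k=3: 2392+0+4·23·38=5888 → min 5888 | T₃..T₅: k=3: 0+17480+26·23·20=29440; k=4: 22724+0+26·38·20=42484 → min 29440.
Length 4: T₁..T₄: k=1: 0+5888+33·4·38=10904; k=2: 3432+22724+33·26·38=58760; k=3: 5428+0+33·23·38=34270 → min 10904 | T₂..T₅: k=2: 0+29440+4·26·20=31520; k=3: 2392+17480+4·23·20=21712; k=4: 5888+0+4·38·20=8928 → min 8928.
Length 5: T₁..T₅: k=1: 0+8928+33·4·20=11568; k=2: 3432+29440+33·26·20=50032; k=3: 5428+17480+33·23·20=38088; k=4: 10904+0+33·38·20=35984 → min 11568.
Optimal order: (T₁(((T₂T₃)T₄)T₅)) with cost 11568.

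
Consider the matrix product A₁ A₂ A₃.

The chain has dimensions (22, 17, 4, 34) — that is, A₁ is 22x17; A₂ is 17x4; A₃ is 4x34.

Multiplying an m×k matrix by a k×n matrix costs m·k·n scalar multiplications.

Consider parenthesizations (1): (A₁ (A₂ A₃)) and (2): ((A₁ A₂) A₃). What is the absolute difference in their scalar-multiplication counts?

10540

Order (1) = (A₁ (A₂ A₃)): (A₂ A₃): 17×4 by 4×34 → 17×34, cost 17·4·34 = 2312; (A₁ (A₂ A₃)): 22×17 by 17×34 → 22×34, cost 22·17·34 = 12716; cumulative 15028. Total 15028.
Order (2) = ((A₁ A₂) A₃): (A₁ A₂): 22×17 by 17×4 → 22×4, cost 22·17·4 = 1496; ((A₁ A₂) A₃): 22×4 by 4×34 → 22×34, cost 22·4·34 = 2992; cumulative 4488. Total 4488.
Difference: |15028 − 4488| = 10540.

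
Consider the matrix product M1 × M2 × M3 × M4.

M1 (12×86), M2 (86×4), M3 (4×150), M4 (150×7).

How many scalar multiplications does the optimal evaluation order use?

Adjacent pairs: M1M2 = 12·86·4 = 4128; M2M3 = 86·4·150 = 51600; M3M4 = 4·150·7 = 4200.
Length 3: M1..M3: k=1: 0+51600+12·86·150=206400; k=2: 4128+0+12·4·150=11328 → min 11328 | M2..M4: k=2: 0+4200+86·4·7=6608; k=3: 51600+0+86·150·7=141900 → min 6608.
Length 4: M1..M4: k=1: 0+6608+12·86·7=13832; k=2: 4128+4200+12·4·7=8664; k=3: 11328+0+12·150·7=23928 → min 8664.
Optimal order: ((M1 × M2) × (M3 × M4)) with cost 8664.

8664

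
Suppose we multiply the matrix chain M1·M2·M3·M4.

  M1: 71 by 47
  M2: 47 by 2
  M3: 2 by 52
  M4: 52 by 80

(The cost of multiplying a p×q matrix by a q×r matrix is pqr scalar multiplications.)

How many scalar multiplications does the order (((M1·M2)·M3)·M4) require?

(M1·M2): 71×47 by 47×2 → 71×2, cost 71·47·2 = 6674
((M1·M2)·M3): 71×2 by 2×52 → 71×52, cost 71·2·52 = 7384; cumulative 14058
(((M1·M2)·M3)·M4): 71×52 by 52×80 → 71×80, cost 71·52·80 = 295360; cumulative 309418
Total: 309418 scalar multiplications.

309418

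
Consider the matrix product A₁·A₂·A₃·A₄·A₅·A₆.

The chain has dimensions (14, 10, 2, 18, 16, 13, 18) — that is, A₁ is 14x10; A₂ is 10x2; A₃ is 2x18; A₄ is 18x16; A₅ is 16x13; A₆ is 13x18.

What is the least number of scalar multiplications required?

Adjacent pairs: A₁A₂ = 14·10·2 = 280; A₂A₃ = 10·2·18 = 360; A₃A₄ = 2·18·16 = 576; A₄A₅ = 18·16·13 = 3744; A₅A₆ = 16·13·18 = 3744.
Length 3: A₁..A₃: k=1: 0+360+14·10·18=2880; k=2: 280+0+14·2·18=784 → min 784 | A₂..A₄: k=2: 0+576+10·2·16=896; k=3: 360+0+10·18·16=3240 → min 896 | A₃..A₅: k=3: 0+3744+2·18·13=4212; k=4: 576+0+2·16·13=992 → min 992 | A₄..A₆: k=4: 0+3744+18·16·18=8928; k=5: 3744+0+18·13·18=7956 → min 7956.
Length 4: A₁..A₄: k=1: 0+896+14·10·16=3136; k=2: 280+576+14·2·16=1304; k=3: 784+0+14·18·16=4816 → min 1304 | A₂..A₅: k=2: 0+992+10·2·13=1252; k=3: 360+3744+10·18·13=6444; k=4: 896+0+10·16·13=2976 → min 1252 | A₃..A₆: k=3: 0+7956+2·18·18=8604; k=4: 576+3744+2·16·18=4896; k=5: 992+0+2·13·18=1460 → min 1460.
Length 5: A₁..A₅: k=1: 0+1252+14·10·13=3072; k=2: 280+992+14·2·13=1636; k=3: 784+3744+14·18·13=7804; k=4: 1304+0+14·16·13=4216 → min 1636 | A₂..A₆: k=2: 0+1460+10·2·18=1820; k=3: 360+7956+10·18·18=11556; k=4: 896+3744+10·16·18=7520; k=5: 1252+0+10·13·18=3592 → min 1820.
Length 6: A₁..A₆: k=1: 0+1820+14·10·18=4340; k=2: 280+1460+14·2·18=2244; k=3: 784+7956+14·18·18=13276; k=4: 1304+3744+14·16·18=9080; k=5: 1636+0+14·13·18=4912 → min 2244.
Optimal order: ((A₁·A₂)·(((A₃·A₄)·A₅)·A₆)) with cost 2244.

2244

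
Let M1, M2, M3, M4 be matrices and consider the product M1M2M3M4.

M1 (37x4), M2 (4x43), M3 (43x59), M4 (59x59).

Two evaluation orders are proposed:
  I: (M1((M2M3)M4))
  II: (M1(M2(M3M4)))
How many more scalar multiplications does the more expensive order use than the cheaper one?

135759

Order I = (M1((M2M3)M4)): (M2M3): 4×43 by 43×59 → 4×59, cost 4·43·59 = 10148; ((M2M3)M4): 4×59 by 59×59 → 4×59, cost 4·59·59 = 13924; cumulative 24072; (M1((M2M3)M4)): 37×4 by 4×59 → 37×59, cost 37·4·59 = 8732; cumulative 32804. Total 32804.
Order II = (M1(M2(M3M4))): (M3M4): 43×59 by 59×59 → 43×59, cost 43·59·59 = 149683; (M2(M3M4)): 4×43 by 43×59 → 4×59, cost 4·43·59 = 10148; cumulative 159831; (M1(M2(M3M4))): 37×4 by 4×59 → 37×59, cost 37·4·59 = 8732; cumulative 168563. Total 168563.
Difference: |32804 − 168563| = 135759.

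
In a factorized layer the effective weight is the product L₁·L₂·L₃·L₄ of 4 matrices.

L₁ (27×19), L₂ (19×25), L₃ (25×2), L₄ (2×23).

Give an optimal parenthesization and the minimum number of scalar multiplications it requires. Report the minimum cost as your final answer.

3218

Adjacent pairs: L₁L₂ = 27·19·25 = 12825; L₂L₃ = 19·25·2 = 950; L₃L₄ = 25·2·23 = 1150.
Length 3: L₁..L₃: k=1: 0+950+27·19·2=1976; k=2: 12825+0+27·25·2=14175 → min 1976 | L₂..L₄: k=2: 0+1150+19·25·23=12075; k=3: 950+0+19·2·23=1824 → min 1824.
Length 4: L₁..L₄: k=1: 0+1824+27·19·23=13623; k=2: 12825+1150+27·25·23=29500; k=3: 1976+0+27·2·23=3218 → min 3218.
Optimal parenthesization: ((L₁·(L₂·L₃))·L₄) with cost 3218.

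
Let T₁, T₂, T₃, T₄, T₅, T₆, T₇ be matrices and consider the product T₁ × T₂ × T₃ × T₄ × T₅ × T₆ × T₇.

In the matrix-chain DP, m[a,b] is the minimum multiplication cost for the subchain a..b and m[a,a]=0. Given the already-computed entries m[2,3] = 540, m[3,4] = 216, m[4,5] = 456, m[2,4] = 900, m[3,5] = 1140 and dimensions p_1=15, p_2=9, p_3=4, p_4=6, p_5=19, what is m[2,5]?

m[2,5] = min over k∈[2,4] of m[2,k]+m[k+1,5]+p_{1}·p_k·p_{5}.
k=2: 0 + 1140 + 15·9·19 = 3705; k=3: 540 + 456 + 15·4·19 = 2136; k=4: 900 + 0 + 15·6·19 = 2610.
Minimum: 2136 at k=3.

2136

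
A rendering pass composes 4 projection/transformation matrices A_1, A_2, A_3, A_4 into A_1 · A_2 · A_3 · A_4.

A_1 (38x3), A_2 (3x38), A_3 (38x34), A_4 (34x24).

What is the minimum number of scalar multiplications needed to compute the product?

Adjacent pairs: A_1A_2 = 38·3·38 = 4332; A_2A_3 = 3·38·34 = 3876; A_3A_4 = 38·34·24 = 31008.
Length 3: A_1..A_3: k=1: 0+3876+38·3·34=7752; k=2: 4332+0+38·38·34=53428 → min 7752 | A_2..A_4: k=2: 0+31008+3·38·24=33744; k=3: 3876+0+3·34·24=6324 → min 6324.
Length 4: A_1..A_4: k=1: 0+6324+38·3·24=9060; k=2: 4332+31008+38·38·24=69996; k=3: 7752+0+38·34·24=38760 → min 9060.
Optimal order: (A_1 · ((A_2 · A_3) · A_4)) with cost 9060.

9060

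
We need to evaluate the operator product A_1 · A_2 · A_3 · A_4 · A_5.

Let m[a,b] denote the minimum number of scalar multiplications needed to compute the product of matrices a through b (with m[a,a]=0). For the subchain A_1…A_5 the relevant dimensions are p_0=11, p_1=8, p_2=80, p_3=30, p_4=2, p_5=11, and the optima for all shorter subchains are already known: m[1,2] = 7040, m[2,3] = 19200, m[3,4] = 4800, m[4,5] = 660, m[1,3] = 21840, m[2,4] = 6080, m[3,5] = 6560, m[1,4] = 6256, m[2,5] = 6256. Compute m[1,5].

6498

m[1,5] = min over k∈[1,4] of m[1,k]+m[k+1,5]+p_{0}·p_k·p_{5}.
k=1: 0 + 6256 + 11·8·11 = 7224; k=2: 7040 + 6560 + 11·80·11 = 23280; k=3: 21840 + 660 + 11·30·11 = 26130; k=4: 6256 + 0 + 11·2·11 = 6498.
Minimum: 6498 at k=4.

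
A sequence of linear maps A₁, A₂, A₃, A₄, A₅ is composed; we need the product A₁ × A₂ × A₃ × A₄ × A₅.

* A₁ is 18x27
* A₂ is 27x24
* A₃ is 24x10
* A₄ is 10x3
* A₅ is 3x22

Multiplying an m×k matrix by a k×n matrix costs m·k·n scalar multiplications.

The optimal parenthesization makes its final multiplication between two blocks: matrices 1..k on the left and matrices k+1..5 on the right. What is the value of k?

4

Adjacent pairs: A₁A₂ = 18·27·24 = 11664; A₂A₃ = 27·24·10 = 6480; A₃A₄ = 24·10·3 = 720; A₄A₅ = 10·3·22 = 660.
Length 3: A₁..A₃: k=1: 0+6480+18·27·10=11340; k=2: 11664+0+18·24·10=15984 → min 11340 | A₂..A₄: k=2: 0+720+27·24·3=2664; k=3: 6480+0+27·10·3=7290 → min 2664 | A₃..A₅: k=3: 0+660+24·10·22=5940; k=4: 720+0+24·3·22=2304 → min 2304.
Length 4: A₁..A₄: k=1: 0+2664+18·27·3=4122; k=2: 11664+720+18·24·3=13680; k=3: 11340+0+18·10·3=11880 → min 4122 | A₂..A₅: k=2: 0+2304+27·24·22=16560; k=3: 6480+660+27·10·22=13080; k=4: 2664+0+27·3·22=4446 → min 4446.
Top-level splits: k=1: (A₁..A₁)·(A₂..A₅) → 0+4446+18·27·22 = 15138; k=2: (A₁..A₂)·(A₃..A₅) → 11664+2304+18·24·22 = 23472; k=3: (A₁..A₃)·(A₄..A₅) → 11340+660+18·10·22 = 15960; k=4: (A₁..A₄)·(A₅..A₅) → 4122+0+18·3·22 = 5310.
Best split is after A₄, i.e. k = 4.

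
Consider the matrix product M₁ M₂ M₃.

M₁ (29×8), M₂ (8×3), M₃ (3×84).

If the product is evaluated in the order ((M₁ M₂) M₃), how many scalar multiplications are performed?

8004

(M₁ M₂): 29×8 by 8×3 → 29×3, cost 29·8·3 = 696
((M₁ M₂) M₃): 29×3 by 3×84 → 29×84, cost 29·3·84 = 7308; cumulative 8004
Total: 8004 scalar multiplications.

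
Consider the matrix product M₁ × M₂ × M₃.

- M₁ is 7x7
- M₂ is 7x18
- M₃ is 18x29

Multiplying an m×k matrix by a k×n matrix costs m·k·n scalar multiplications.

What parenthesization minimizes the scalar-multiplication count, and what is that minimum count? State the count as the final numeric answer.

(M₁ × (M₂ × M₃)): cost 5075.
((M₁ × M₂) × M₃): cost 4536.
Optimal: ((M₁ × M₂) × M₃) with cost 4536.

4536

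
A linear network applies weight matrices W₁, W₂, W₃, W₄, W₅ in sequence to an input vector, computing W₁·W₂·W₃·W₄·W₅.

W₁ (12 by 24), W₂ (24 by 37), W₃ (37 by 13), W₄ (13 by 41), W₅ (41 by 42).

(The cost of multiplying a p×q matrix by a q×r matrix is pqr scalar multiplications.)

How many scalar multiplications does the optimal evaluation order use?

Adjacent pairs: W₁W₂ = 12·24·37 = 10656; W₂W₃ = 24·37·13 = 11544; W₃W₄ = 37·13·41 = 19721; W₄W₅ = 13·41·42 = 22386.
Length 3: W₁..W₃: k=1: 0+11544+12·24·13=15288; k=2: 10656+0+12·37·13=16428 → min 15288 | W₂..W₄: k=2: 0+19721+24·37·41=56129; k=3: 11544+0+24·13·41=24336 → min 24336 | W₃..W₅: k=3: 0+22386+37·13·42=42588; k=4: 19721+0+37·41·42=83435 → min 42588.
Length 4: W₁..W₄: k=1: 0+24336+12·24·41=36144; k=2: 10656+19721+12·37·41=48581; k=3: 15288+0+12·13·41=21684 → min 21684 | W₂..W₅: k=2: 0+42588+24·37·42=79884; k=3: 11544+22386+24·13·42=47034; k=4: 24336+0+24·41·42=65664 → min 47034.
Length 5: W₁..W₅: k=1: 0+47034+12·24·42=59130; k=2: 10656+42588+12·37·42=71892; k=3: 15288+22386+12·13·42=44226; k=4: 21684+0+12·41·42=42348 → min 42348.
Optimal order: (((W₁·(W₂·W₃))·W₄)·W₅) with cost 42348.

42348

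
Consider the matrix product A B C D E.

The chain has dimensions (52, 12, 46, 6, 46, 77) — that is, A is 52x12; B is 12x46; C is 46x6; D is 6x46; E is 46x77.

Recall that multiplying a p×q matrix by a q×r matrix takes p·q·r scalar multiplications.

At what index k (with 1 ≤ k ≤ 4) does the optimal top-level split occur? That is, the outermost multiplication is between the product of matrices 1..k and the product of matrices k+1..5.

Adjacent pairs: AB = 52·12·46 = 28704; BC = 12·46·6 = 3312; CD = 46·6·46 = 12696; DE = 6·46·77 = 21252.
Length 3: A..C: k=1: 0+3312+52·12·6=7056; k=2: 28704+0+52·46·6=43056 → min 7056 | B..D: k=2: 0+12696+12·46·46=38088; k=3: 3312+0+12·6·46=6624 → min 6624 | C..E: k=3: 0+21252+46·6·77=42504; k=4: 12696+0+46·46·77=175628 → min 42504.
Length 4: A..D: k=1: 0+6624+52·12·46=35328; k=2: 28704+12696+52·46·46=151432; k=3: 7056+0+52·6·46=21408 → min 21408 | B..E: k=2: 0+42504+12·46·77=85008; k=3: 3312+21252+12·6·77=30108; k=4: 6624+0+12·46·77=49128 → min 30108.
Top-level splits: k=1: (A..A)·(B..E) → 0+30108+52·12·77 = 78156; k=2: (A..B)·(C..E) → 28704+42504+52·46·77 = 255392; k=3: (A..C)·(D..E) → 7056+21252+52·6·77 = 52332; k=4: (A..D)·(E..E) → 21408+0+52·46·77 = 205592.
Best split is after C, i.e. k = 3.

3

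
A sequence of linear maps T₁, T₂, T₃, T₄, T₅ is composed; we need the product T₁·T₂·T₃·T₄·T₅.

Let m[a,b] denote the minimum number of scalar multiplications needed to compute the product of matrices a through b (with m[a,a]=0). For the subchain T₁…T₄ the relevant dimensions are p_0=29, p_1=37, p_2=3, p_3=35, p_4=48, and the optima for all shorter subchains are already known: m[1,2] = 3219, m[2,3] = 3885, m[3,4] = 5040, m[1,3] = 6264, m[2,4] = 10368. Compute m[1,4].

m[1,4] = min over k∈[1,3] of m[1,k]+m[k+1,4]+p_{0}·p_k·p_{4}.
k=1: 0 + 10368 + 29·37·48 = 61872; k=2: 3219 + 5040 + 29·3·48 = 12435; k=3: 6264 + 0 + 29·35·48 = 54984.
Minimum: 12435 at k=2.

12435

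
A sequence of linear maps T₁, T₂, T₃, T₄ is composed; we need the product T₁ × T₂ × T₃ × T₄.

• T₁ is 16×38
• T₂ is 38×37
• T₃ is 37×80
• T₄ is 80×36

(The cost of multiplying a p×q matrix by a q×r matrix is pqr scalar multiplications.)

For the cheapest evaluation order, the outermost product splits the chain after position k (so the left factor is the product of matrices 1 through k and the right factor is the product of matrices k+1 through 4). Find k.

Adjacent pairs: T₁T₂ = 16·38·37 = 22496; T₂T₃ = 38·37·80 = 112480; T₃T₄ = 37·80·36 = 106560.
Length 3: T₁..T₃: k=1: 0+112480+16·38·80=161120; k=2: 22496+0+16·37·80=69856 → min 69856 | T₂..T₄: k=2: 0+106560+38·37·36=157176; k=3: 112480+0+38·80·36=221920 → min 157176.
Top-level splits: k=1: (T₁..T₁)·(T₂..T₄) → 0+157176+16·38·36 = 179064; k=2: (T₁..T₂)·(T₃..T₄) → 22496+106560+16·37·36 = 150368; k=3: (T₁..T₃)·(T₄..T₄) → 69856+0+16·80·36 = 115936.
Best split is after T₃, i.e. k = 3.

3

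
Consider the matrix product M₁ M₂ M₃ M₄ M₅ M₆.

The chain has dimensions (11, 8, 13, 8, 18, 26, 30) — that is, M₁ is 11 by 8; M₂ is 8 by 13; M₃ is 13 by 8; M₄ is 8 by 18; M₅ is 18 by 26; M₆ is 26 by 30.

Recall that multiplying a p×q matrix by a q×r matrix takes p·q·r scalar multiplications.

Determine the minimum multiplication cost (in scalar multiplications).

14160

Adjacent pairs: M₁M₂ = 11·8·13 = 1144; M₂M₃ = 8·13·8 = 832; M₃M₄ = 13·8·18 = 1872; M₄M₅ = 8·18·26 = 3744; M₅M₆ = 18·26·30 = 14040.
Length 3: M₁..M₃: k=1: 0+832+11·8·8=1536; k=2: 1144+0+11·13·8=2288 → min 1536 | M₂..M₄: k=2: 0+1872+8·13·18=3744; k=3: 832+0+8·8·18=1984 → min 1984 | M₃..M₅: k=3: 0+3744+13·8·26=6448; k=4: 1872+0+13·18·26=7956 → min 6448 | M₄..M₆: k=4: 0+14040+8·18·30=18360; k=5: 3744+0+8·26·30=9984 → min 9984.
Length 4: M₁..M₄: k=1: 0+1984+11·8·18=3568; k=2: 1144+1872+11·13·18=5590; k=3: 1536+0+11·8·18=3120 → min 3120 | M₂..M₅: k=2: 0+6448+8·13·26=9152; k=3: 832+3744+8·8·26=6240; k=4: 1984+0+8·18·26=5728 → min 5728 | M₃..M₆: k=3: 0+9984+13·8·30=13104; k=4: 1872+14040+13·18·30=22932; k=5: 6448+0+13·26·30=16588 → min 13104.
Length 5: M₁..M₅: k=1: 0+5728+11·8·26=8016; k=2: 1144+6448+11·13·26=11310; k=3: 1536+3744+11·8·26=7568; k=4: 3120+0+11·18·26=8268 → min 7568 | M₂..M₆: k=2: 0+13104+8·13·30=16224; k=3: 832+9984+8·8·30=12736; k=4: 1984+14040+8·18·30=20344; k=5: 5728+0+8·26·30=11968 → min 11968.
Length 6: M₁..M₆: k=1: 0+11968+11·8·30=14608; k=2: 1144+13104+11·13·30=18538; k=3: 1536+9984+11·8·30=14160; k=4: 3120+14040+11·18·30=23100; k=5: 7568+0+11·26·30=16148 → min 14160.
Optimal order: ((M₁ (M₂ M₃)) ((M₄ M₅) M₆)) with cost 14160.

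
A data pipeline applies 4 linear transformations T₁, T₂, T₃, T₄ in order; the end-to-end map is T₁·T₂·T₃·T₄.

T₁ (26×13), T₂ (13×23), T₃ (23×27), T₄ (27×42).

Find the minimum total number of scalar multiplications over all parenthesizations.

37011

Adjacent pairs: T₁T₂ = 26·13·23 = 7774; T₂T₃ = 13·23·27 = 8073; T₃T₄ = 23·27·42 = 26082.
Length 3: T₁..T₃: k=1: 0+8073+26·13·27=17199; k=2: 7774+0+26·23·27=23920 → min 17199 | T₂..T₄: k=2: 0+26082+13·23·42=38640; k=3: 8073+0+13·27·42=22815 → min 22815.
Length 4: T₁..T₄: k=1: 0+22815+26·13·42=37011; k=2: 7774+26082+26·23·42=58972; k=3: 17199+0+26·27·42=46683 → min 37011.
Optimal order: (T₁·((T₂·T₃)·T₄)) with cost 37011.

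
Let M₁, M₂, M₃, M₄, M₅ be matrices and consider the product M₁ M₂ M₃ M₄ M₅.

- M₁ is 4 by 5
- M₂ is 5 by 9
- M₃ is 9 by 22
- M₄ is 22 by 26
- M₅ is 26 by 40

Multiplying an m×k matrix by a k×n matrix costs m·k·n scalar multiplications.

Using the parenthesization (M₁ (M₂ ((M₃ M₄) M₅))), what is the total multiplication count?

17108

(M₃ M₄): 9×22 by 22×26 → 9×26, cost 9·22·26 = 5148
((M₃ M₄) M₅): 9×26 by 26×40 → 9×40, cost 9·26·40 = 9360; cumulative 14508
(M₂ ((M₃ M₄) M₅)): 5×9 by 9×40 → 5×40, cost 5·9·40 = 1800; cumulative 16308
(M₁ (M₂ ((M₃ M₄) M₅))): 4×5 by 5×40 → 4×40, cost 4·5·40 = 800; cumulative 17108
Total: 17108 scalar multiplications.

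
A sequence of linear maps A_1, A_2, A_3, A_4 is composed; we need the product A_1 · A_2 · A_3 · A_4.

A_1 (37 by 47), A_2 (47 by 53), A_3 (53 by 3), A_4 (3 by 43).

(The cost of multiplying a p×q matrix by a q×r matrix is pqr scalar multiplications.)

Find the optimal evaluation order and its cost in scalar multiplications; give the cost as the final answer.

17463

Adjacent pairs: A_1A_2 = 37·47·53 = 92167; A_2A_3 = 47·53·3 = 7473; A_3A_4 = 53·3·43 = 6837.
Length 3: A_1..A_3: k=1: 0+7473+37·47·3=12690; k=2: 92167+0+37·53·3=98050 → min 12690 | A_2..A_4: k=2: 0+6837+47·53·43=113950; k=3: 7473+0+47·3·43=13536 → min 13536.
Length 4: A_1..A_4: k=1: 0+13536+37·47·43=88313; k=2: 92167+6837+37·53·43=183327; k=3: 12690+0+37·3·43=17463 → min 17463.
Optimal parenthesization: ((A_1 · (A_2 · A_3)) · A_4) with cost 17463.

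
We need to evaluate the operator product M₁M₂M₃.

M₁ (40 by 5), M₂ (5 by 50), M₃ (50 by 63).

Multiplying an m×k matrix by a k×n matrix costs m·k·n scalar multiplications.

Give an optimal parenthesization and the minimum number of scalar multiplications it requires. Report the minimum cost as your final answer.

28350

(M₁(M₂M₃)): cost 28350.
((M₁M₂)M₃): cost 136000.
Optimal: (M₁(M₂M₃)) with cost 28350.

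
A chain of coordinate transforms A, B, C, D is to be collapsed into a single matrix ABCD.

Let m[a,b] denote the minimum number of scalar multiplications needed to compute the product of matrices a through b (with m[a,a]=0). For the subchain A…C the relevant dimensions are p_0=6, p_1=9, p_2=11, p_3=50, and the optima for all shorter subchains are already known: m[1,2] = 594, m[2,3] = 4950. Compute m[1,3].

3894

m[1,3] = min over k∈[1,2] of m[1,k]+m[k+1,3]+p_{0}·p_k·p_{3}.
k=1: 0 + 4950 + 6·9·50 = 7650; k=2: 594 + 0 + 6·11·50 = 3894.
Minimum: 3894 at k=2.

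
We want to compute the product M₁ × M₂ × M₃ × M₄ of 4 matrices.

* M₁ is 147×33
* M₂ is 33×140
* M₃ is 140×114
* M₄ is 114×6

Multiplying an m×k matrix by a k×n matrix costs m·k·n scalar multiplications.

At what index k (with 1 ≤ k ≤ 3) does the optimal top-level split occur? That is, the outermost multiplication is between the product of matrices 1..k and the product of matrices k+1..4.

1

Adjacent pairs: M₁M₂ = 147·33·140 = 679140; M₂M₃ = 33·140·114 = 526680; M₃M₄ = 140·114·6 = 95760.
Length 3: M₁..M₃: k=1: 0+526680+147·33·114=1079694; k=2: 679140+0+147·140·114=3025260 → min 1079694 | M₂..M₄: k=2: 0+95760+33·140·6=123480; k=3: 526680+0+33·114·6=549252 → min 123480.
Top-level splits: k=1: (M₁..M₁)·(M₂..M₄) → 0+123480+147·33·6 = 152586; k=2: (M₁..M₂)·(M₃..M₄) → 679140+95760+147·140·6 = 898380; k=3: (M₁..M₃)·(M₄..M₄) → 1079694+0+147·114·6 = 1180242.
Best split is after M₁, i.e. k = 1.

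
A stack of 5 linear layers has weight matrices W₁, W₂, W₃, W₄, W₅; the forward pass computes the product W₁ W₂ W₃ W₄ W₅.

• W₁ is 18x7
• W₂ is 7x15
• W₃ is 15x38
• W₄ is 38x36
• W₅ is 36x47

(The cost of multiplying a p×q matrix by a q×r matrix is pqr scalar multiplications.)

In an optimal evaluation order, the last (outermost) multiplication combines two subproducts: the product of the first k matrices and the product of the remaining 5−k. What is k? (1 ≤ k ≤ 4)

Adjacent pairs: W₁W₂ = 18·7·15 = 1890; W₂W₃ = 7·15·38 = 3990; W₃W₄ = 15·38·36 = 20520; W₄W₅ = 38·36·47 = 64296.
Length 3: W₁..W₃: k=1: 0+3990+18·7·38=8778; k=2: 1890+0+18·15·38=12150 → min 8778 | W₂..W₄: k=2: 0+20520+7·15·36=24300; k=3: 3990+0+7·38·36=13566 → min 13566 | W₃..W₅: k=3: 0+64296+15·38·47=91086; k=4: 20520+0+15·36·47=45900 → min 45900.
Length 4: W₁..W₄: k=1: 0+13566+18·7·36=18102; k=2: 1890+20520+18·15·36=32130; k=3: 8778+0+18·38·36=33402 → min 18102 | W₂..W₅: k=2: 0+45900+7·15·47=50835; k=3: 3990+64296+7·38·47=80788; k=4: 13566+0+7·36·47=25410 → min 25410.
Top-level splits: k=1: (W₁..W₁)·(W₂..W₅) → 0+25410+18·7·47 = 31332; k=2: (W₁..W₂)·(W₃..W₅) → 1890+45900+18·15·47 = 60480; k=3: (W₁..W₃)·(W₄..W₅) → 8778+64296+18·38·47 = 105222; k=4: (W₁..W₄)·(W₅..W₅) → 18102+0+18·36·47 = 48558.
Best split is after W₁, i.e. k = 1.

1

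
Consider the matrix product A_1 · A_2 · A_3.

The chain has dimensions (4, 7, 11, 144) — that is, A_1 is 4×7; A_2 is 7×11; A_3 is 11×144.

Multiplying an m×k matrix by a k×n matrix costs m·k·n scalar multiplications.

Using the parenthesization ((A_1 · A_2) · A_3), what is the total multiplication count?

(A_1 · A_2): 4×7 by 7×11 → 4×11, cost 4·7·11 = 308
((A_1 · A_2) · A_3): 4×11 by 11×144 → 4×144, cost 4·11·144 = 6336; cumulative 6644
Total: 6644 scalar multiplications.

6644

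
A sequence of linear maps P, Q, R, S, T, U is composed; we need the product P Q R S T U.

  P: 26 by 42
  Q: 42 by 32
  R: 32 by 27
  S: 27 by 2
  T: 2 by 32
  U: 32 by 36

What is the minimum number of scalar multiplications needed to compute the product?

10776

Adjacent pairs: PQ = 26·42·32 = 34944; QR = 42·32·27 = 36288; RS = 32·27·2 = 1728; ST = 27·2·32 = 1728; TU = 2·32·36 = 2304.
Length 3: P..R: k=1: 0+36288+26·42·27=65772; k=2: 34944+0+26·32·27=57408 → min 57408 | Q..S: k=2: 0+1728+42·32·2=4416; k=3: 36288+0+42·27·2=38556 → min 4416 | R..T: k=3: 0+1728+32·27·32=29376; k=4: 1728+0+32·2·32=3776 → min 3776 | S..U: k=4: 0+2304+27·2·36=4248; k=5: 1728+0+27·32·36=32832 → min 4248.
Length 4: P..S: k=1: 0+4416+26·42·2=6600; k=2: 34944+1728+26·32·2=38336; k=3: 57408+0+26·27·2=58812 → min 6600 | Q..T: k=2: 0+3776+42·32·32=46784; k=3: 36288+1728+42·27·32=74304; k=4: 4416+0+42·2·32=7104 → min 7104 | R..U: k=3: 0+4248+32·27·36=35352; k=4: 1728+2304+32·2·36=6336; k=5: 3776+0+32·32·36=40640 → min 6336.
Length 5: P..T: k=1: 0+7104+26·42·32=42048; k=2: 34944+3776+26·32·32=65344; k=3: 57408+1728+26·27·32=81600; k=4: 6600+0+26·2·32=8264 → min 8264 | Q..U: k=2: 0+6336+42·32·36=54720; k=3: 36288+4248+42·27·36=81360; k=4: 4416+2304+42·2·36=9744; k=5: 7104+0+42·32·36=55488 → min 9744.
Length 6: P..U: k=1: 0+9744+26·42·36=49056; k=2: 34944+6336+26·32·36=71232; k=3: 57408+4248+26·27·36=86928; k=4: 6600+2304+26·2·36=10776; k=5: 8264+0+26·32·36=38216 → min 10776.
Optimal order: ((P (Q (R S))) (T U)) with cost 10776.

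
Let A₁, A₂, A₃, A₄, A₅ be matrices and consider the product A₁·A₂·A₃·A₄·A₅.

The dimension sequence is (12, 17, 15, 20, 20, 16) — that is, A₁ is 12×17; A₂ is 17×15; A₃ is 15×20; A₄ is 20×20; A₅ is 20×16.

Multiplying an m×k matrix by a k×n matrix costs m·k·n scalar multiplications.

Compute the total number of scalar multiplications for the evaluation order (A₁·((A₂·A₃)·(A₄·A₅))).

20204

(A₂·A₃): 17×15 by 15×20 → 17×20, cost 17·15·20 = 5100
(A₄·A₅): 20×20 by 20×16 → 20×16, cost 20·20·16 = 6400
((A₂·A₃)·(A₄·A₅)): 17×20 by 20×16 → 17×16, cost 17·20·16 = 5440; cumulative 16940
(A₁·((A₂·A₃)·(A₄·A₅))): 12×17 by 17×16 → 12×16, cost 12·17·16 = 3264; cumulative 20204
Total: 20204 scalar multiplications.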